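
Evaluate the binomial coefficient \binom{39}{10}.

635745396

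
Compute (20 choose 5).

15504

C(20,5) = (20·19·18·17·16) / 5! = 1860480 / 120 = 15504.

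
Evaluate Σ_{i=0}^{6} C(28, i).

499178

1 + 28 + 378 + 3276 + 20475 + 98280 + 376740 = 499178.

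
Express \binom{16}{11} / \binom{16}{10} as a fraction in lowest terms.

6/11

C(n,k+1)/C(n,k) = (n−k)/(k+1) = (16−10)/(10+1) = 6/11.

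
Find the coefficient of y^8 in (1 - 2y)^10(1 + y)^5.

4320

Coefficient of y^8 = Σ_{j} C(10,j)·(-2)^j·C(5,8-j)·1^(8-j) for j from 3 to 8.
= (-960) + 16800 + (-80640) + 134400 + (-76800) + 11520 = 4320.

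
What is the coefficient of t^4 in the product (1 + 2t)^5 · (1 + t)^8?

Coefficient of t^4 = Σ_{j} C(5,j)·2^j·C(8,4-j)·1^(4-j) for j from 0 to 4.
= 70 + 560 + 1120 + 640 + 80 = 2470.

2470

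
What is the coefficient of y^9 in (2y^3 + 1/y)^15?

320320

General term: C(15,j)·(2y^3)^j·(1/y)^(15-j), with y-exponent 3j − 1(15−j) = 4j − 15.
Set 4j − 15 = 9: j = 6.
C(15,6) = 5005; 2^6 = 64; 1^9 = 1.
Coefficient = 5005 · 64 · 1 = 320320.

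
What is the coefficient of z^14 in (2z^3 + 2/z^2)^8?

7168

General term: C(8,j)·(2z^3)^j·(2/z^2)^(8-j), with z-exponent 3j − 2(8−j) = 5j − 16.
Set 5j − 16 = 14: j = 6.
C(8,6) = 28; 2^6 = 64; 2^2 = 4.
Coefficient = 28 · 64 · 4 = 7168.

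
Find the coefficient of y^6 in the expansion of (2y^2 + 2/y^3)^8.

General term: C(8,j)·(2y^2)^j·(2/y^3)^(8-j), with y-exponent 2j − 3(8−j) = 5j − 24.
Set 5j − 24 = 6: j = 6.
C(8,6) = 28; 2^6 = 64; 2^2 = 4.
Coefficient = 28 · 64 · 4 = 7168.

7168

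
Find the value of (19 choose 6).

27132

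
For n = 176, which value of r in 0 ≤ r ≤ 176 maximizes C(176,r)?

C(176,r) is maximized at r = 176/2 = 88.

88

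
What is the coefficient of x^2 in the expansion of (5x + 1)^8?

The general term is C(8,j)·(5x)^j·(1)^(8-j); the x^2 term has j = 2.
C(8,2) = 28.
Coefficient = C(8,2) · 5^2 = 28 · 25 = 700.

700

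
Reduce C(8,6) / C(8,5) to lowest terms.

C(n,k+1)/C(n,k) = (n−k)/(k+1) = (8−5)/(5+1) = 3/6 = 1/2.

1/2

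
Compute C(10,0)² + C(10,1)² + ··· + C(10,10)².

184756

By Vandermonde's identity, Σ C(10,k)² = C(20,10) = 184756.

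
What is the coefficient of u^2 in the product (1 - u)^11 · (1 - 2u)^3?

133

Coefficient of u^2 = Σ_{j} C(11,j)·(-1)^j·C(3,2-j)·(-2)^(2-j) for j from 0 to 2.
= 12 + 66 + 55 = 133.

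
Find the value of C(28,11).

21474180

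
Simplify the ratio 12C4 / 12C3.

C(n,k+1)/C(n,k) = (n−k)/(k+1) = (12−3)/(3+1) = 9/4.

9/4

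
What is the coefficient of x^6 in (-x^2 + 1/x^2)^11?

General term: C(11,j)·(-x^2)^j·(1/x^2)^(11-j), with x-exponent 2j − 2(11−j) = 4j − 22.
Set 4j − 22 = 6: j = 7.
C(11,7) = 330; (-1)^7 = -1; 1^4 = 1.
Coefficient = 330 · (-1) · 1 = -330.

-330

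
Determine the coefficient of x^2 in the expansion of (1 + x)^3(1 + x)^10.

78

Coefficient of x^2 = Σ_{j} C(3,j)·C(10,2-j) for j from 0 to 2.
= 45 + 30 + 3 = 78.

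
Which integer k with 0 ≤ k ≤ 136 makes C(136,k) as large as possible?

68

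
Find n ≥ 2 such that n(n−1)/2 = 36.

9

n(n−1)/2 = 36 ⇒ n(n−1) = 72. Since 9·8 = 72, n = 9.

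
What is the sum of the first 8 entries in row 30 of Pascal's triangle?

1 + 30 + 435 + 4060 + 27405 + 142506 + 593775 + 2035800 = 2804012.

2804012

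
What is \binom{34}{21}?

C(34,21) = C(34,13) by symmetry.
C(34,13) = (34·33·32·31·30·29·28·27·26·25·24·23·22) / 13! = 5778574175582208000 / 6227020800 = 927983760.

927983760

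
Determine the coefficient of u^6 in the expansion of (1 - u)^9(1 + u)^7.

Coefficient of u^6 = Σ_{j} C(9,j)·(-1)^j·C(7,6-j)·1^(6-j) for j from 0 to 6.
= 7 + (-189) + 1260 + (-2940) + 2646 + (-882) + 84 = -14.

-14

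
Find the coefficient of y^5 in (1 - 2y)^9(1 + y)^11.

Coefficient of y^5 = Σ_{j} C(9,j)·(-2)^j·C(11,5-j)·1^(5-j) for j from 0 to 5.
= 462 + (-5940) + 23760 + (-36960) + 22176 + (-4032) = -534.

-534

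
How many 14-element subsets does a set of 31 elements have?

265182525

C(31,14) = (31·30·29·28·27·26·25·24·23·22·21·20·19·18) / 14! = 23118159385601280000 / 87178291200 = 265182525.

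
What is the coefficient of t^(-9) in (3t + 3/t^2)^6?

General term: C(6,j)·(3t)^j·(3/t^2)^(6-j), with t-exponent 1j − 2(6−j) = 3j − 12.
Set 3j − 12 = -9: j = 1.
C(6,1) = 6; 3^1 = 3; 3^5 = 243.
Coefficient = 6 · 3 · 243 = 4374.

4374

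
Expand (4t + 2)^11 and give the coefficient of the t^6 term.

The general term is C(11,j)·(4t)^j·(2)^(11-j); the t^6 term has j = 6.
C(11,6) = 462.
Coefficient = C(11,6) · 4^6 · 2^5 = 462 · 4096 · 32 = 60555264.

60555264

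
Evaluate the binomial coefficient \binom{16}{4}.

C(16,4) = (16·15·14·13) / 4! = 43680 / 24 = 1820.

1820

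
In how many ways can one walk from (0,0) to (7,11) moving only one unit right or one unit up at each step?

31824

Each path is a sequence of 18 steps with 7 rights: C(18,7) = 31824.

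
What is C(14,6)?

C(14,6) = (14·13·12·11·10·9) / 6! = 2162160 / 720 = 3003.

3003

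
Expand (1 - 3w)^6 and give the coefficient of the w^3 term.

-540

The general term is C(6,j)·(1)^j·(-3w)^(6-j); the w^3 term has j = 3.
C(6,3) = 20.
Coefficient = C(6,3) · (-3)^3 = 20 · (-27) = -540.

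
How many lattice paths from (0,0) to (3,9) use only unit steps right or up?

220

Each path is a sequence of 12 steps with 3 rights: C(12,3) = 220.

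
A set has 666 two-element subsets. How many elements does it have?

37

n(n−1)/2 = 666 ⇒ n(n−1) = 1332. Since 37·36 = 1332, n = 37.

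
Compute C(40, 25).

40225345056

C(40,25) = C(40,15) by symmetry.
C(40,15) = (40·39·38·37·36·35·34·33·32·31·30·29·28·27·26) / 15! = 52601652673686724608000 / 1307674368000 = 40225345056.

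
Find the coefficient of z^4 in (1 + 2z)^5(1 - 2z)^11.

-800

Coefficient of z^4 = Σ_{j} C(5,j)·2^j·C(11,4-j)·(-2)^(4-j) for j from 0 to 4.
= 5280 + (-13200) + 8800 + (-1760) + 80 = -800.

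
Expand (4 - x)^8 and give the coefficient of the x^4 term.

17920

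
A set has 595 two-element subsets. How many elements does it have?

n(n−1)/2 = 595 ⇒ n(n−1) = 1190. Since 35·34 = 1190, n = 35.

35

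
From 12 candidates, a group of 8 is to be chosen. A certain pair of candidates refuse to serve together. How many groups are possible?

All 8-subsets: C(12,8) = 495. Those containing both fixed elements: C(10,6) = 210.
495 − 210 = 285.

285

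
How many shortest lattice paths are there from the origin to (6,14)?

Each path is a sequence of 20 steps with 6 rights: C(20,6) = 38760.

38760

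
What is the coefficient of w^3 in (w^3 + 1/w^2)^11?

General term: C(11,j)·(w^3)^j·(1/w^2)^(11-j), with w-exponent 3j − 2(11−j) = 5j − 22.
Set 5j − 22 = 3: j = 5.
C(11,5) = 462; 1^5 = 1; 1^6 = 1.
Coefficient = 462 · 1 · 1 = 462.

462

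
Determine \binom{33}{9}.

C(33,9) = (33·32·31·30·29·28·27·26·25) / 9! = 13995229248000 / 362880 = 38567100.

38567100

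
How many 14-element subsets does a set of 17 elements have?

680

C(17,14) = C(17,3) by symmetry.
C(17,3) = (17·16·15) / 3! = 4080 / 6 = 680.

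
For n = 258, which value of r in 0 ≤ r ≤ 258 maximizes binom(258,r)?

129

C(258,r) is maximized at r = 258/2 = 129.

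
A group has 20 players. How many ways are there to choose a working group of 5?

15504

This is C(20,5) = 15504.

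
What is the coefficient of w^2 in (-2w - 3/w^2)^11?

-1140480

General term: C(11,j)·(-2w)^j·(-3/w^2)^(11-j), with w-exponent 1j − 2(11−j) = 3j − 22.
Set 3j − 22 = 2: j = 8.
C(11,8) = 165; (-2)^8 = 256; (-3)^3 = -27.
Coefficient = 165 · 256 · (-27) = -1140480.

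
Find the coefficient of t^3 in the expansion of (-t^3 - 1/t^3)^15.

-6435

General term: C(15,j)·(-t^3)^j·(-1/t^3)^(15-j), with t-exponent 3j − 3(15−j) = 6j − 45.
Set 6j − 45 = 3: j = 8.
C(15,8) = 6435; (-1)^8 = 1; (-1)^7 = -1.
Coefficient = 6435 · 1 · (-1) = -6435.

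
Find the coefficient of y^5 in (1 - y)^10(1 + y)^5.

Coefficient of y^5 = Σ_{j} C(10,j)·(-1)^j·C(5,5-j)·1^(5-j) for j from 0 to 5.
= 1 + (-50) + 450 + (-1200) + 1050 + (-252) = -1.

-1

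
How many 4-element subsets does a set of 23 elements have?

8855

C(23,4) = (23·22·21·20) / 4! = 212520 / 24 = 8855.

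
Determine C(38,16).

C(38,16) = (38·37·36·35·34·33·32·31·30·29·28·27·26·25·24·23) / 16! = 465322312113382563840000 / 20922789888000 = 22239974430.

22239974430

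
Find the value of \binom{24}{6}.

C(24,6) = (24·23·22·21·20·19) / 6! = 96909120 / 720 = 134596.

134596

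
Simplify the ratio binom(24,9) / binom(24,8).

C(n,k+1)/C(n,k) = (n−k)/(k+1) = (24−8)/(8+1) = 16/9.

16/9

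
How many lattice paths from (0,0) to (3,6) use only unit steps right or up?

84

Each path is a sequence of 9 steps with 3 rights: C(9,3) = 84.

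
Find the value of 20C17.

1140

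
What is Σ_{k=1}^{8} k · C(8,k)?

1024

Since k·C(8,k) = 8·C(7,k−1), the sum is 8·2^7 = 8·128 = 1024.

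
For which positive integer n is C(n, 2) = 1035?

46

n(n−1)/2 = 1035 ⇒ n(n−1) = 2070. Since 46·45 = 2070, n = 46.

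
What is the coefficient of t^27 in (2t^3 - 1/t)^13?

-292864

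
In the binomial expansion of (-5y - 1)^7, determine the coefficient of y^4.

-21875

The general term is C(7,j)·(-5y)^j·(-1)^(7-j); the y^4 term has j = 4.
C(7,4) = 35.
Coefficient = C(7,4) · (-5)^4 · (-1)^3 = 35 · 625 · (-1) = -21875.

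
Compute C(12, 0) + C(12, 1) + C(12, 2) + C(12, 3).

1 + 12 + 66 + 220 = 299.

299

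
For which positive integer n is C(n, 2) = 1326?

52

n(n−1)/2 = 1326 ⇒ n(n−1) = 2652. Since 52·51 = 2652, n = 52.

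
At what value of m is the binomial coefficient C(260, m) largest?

C(260,m) is maximized at m = 260/2 = 130.

130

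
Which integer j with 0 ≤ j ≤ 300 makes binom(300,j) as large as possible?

150

C(300,j) is maximized at j = 300/2 = 150.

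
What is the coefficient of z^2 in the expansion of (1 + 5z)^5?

The general term is C(5,j)·(1)^j·(5z)^(5-j); the z^2 term has j = 3.
C(5,3) = 10.
Coefficient = C(5,3) · 5^2 = 10 · 25 = 250.

250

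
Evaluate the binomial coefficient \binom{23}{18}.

33649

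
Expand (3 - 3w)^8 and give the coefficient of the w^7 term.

-52488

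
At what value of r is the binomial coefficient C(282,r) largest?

C(282,r) is maximized at r = 282/2 = 141.

141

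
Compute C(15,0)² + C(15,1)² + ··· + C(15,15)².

155117520

By Vandermonde's identity, Σ C(15,k)² = C(30,15) = 155117520.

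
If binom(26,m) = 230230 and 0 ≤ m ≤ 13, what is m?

6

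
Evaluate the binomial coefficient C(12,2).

C(12,2) = (12·11) / 2! = 132 / 2 = 66.

66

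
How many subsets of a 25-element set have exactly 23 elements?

Choose the 23 positions: C(25,23) = 300.

300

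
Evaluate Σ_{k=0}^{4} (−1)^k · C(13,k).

495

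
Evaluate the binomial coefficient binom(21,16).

C(21,16) = C(21,5) by symmetry.
C(21,5) = (21·20·19·18·17) / 5! = 2441880 / 120 = 20349.

20349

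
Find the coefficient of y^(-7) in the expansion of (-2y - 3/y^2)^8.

108864

General term: C(8,j)·(-2y)^j·(-3/y^2)^(8-j), with y-exponent 1j − 2(8−j) = 3j − 16.
Set 3j − 16 = -7: j = 3.
C(8,3) = 56; (-2)^3 = -8; (-3)^5 = -243.
Coefficient = 56 · (-8) · (-243) = 108864.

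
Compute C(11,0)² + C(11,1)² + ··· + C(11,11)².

705432

By Vandermonde's identity, Σ C(11,k)² = C(22,11) = 705432.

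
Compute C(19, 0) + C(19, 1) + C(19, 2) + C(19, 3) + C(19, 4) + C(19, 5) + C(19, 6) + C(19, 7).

1 + 19 + 171 + 969 + 3876 + 11628 + 27132 + 50388 = 94184.

94184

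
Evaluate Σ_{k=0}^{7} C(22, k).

280600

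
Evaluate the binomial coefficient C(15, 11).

1365

C(15,11) = C(15,4) by symmetry.
C(15,4) = (15·14·13·12) / 4! = 32760 / 24 = 1365.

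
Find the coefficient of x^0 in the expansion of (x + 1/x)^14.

3432

General term: C(14,j)·(x)^j·(1/x)^(14-j), with x-exponent 1j − 1(14−j) = 2j − 14.
Set 2j − 14 = 0: j = 7.
C(14,7) = 3432; 1^7 = 1; 1^7 = 1.
Coefficient = 3432 · 1 · 1 = 3432.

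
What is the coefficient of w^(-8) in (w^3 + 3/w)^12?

2125764

General term: C(12,j)·(w^3)^j·(3/w)^(12-j), with w-exponent 3j − 1(12−j) = 4j − 12.
Set 4j − 12 = -8: j = 1.
C(12,1) = 12; 1^1 = 1; 3^11 = 177147.
Coefficient = 12 · 1 · 177147 = 2125764.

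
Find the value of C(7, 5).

21

C(7,5) = C(7,2) by symmetry.
C(7,2) = (7·6) / 2! = 42 / 2 = 21.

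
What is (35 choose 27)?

23535820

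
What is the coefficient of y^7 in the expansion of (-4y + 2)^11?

-86507520

The general term is C(11,j)·(-4y)^j·(2)^(11-j); the y^7 term has j = 7.
C(11,7) = 330.
Coefficient = C(11,7) · (-4)^7 · 2^4 = 330 · (-16384) · 16 = -86507520.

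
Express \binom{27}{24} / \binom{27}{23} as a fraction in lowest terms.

1/6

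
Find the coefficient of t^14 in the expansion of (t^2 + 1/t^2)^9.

General term: C(9,j)·(t^2)^j·(1/t^2)^(9-j), with t-exponent 2j − 2(9−j) = 4j − 18.
Set 4j − 18 = 14: j = 8.
C(9,8) = 9; 1^8 = 1; 1^1 = 1.
Coefficient = 9 · 1 · 1 = 9.

9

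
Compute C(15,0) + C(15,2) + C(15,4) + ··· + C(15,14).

Half of (1+1)^15 + (1−1)^15 gives the even-index sum: 2^14 = 16384.

16384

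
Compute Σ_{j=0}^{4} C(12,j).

794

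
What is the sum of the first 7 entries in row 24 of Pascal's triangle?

1 + 24 + 276 + 2024 + 10626 + 42504 + 134596 = 190051.

190051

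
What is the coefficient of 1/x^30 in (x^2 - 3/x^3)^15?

241805655

General term: C(15,j)·(x^2)^j·(-3/x^3)^(15-j), with x-exponent 2j − 3(15−j) = 5j − 45.
Set 5j − 45 = -30: j = 3.
C(15,3) = 455; 1^3 = 1; (-3)^12 = 531441.
Coefficient = 455 · 1 · 531441 = 241805655.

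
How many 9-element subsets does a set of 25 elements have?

2042975

C(25,9) = (25·24·23·22·21·20·19·18·17) / 9! = 741354768000 / 362880 = 2042975.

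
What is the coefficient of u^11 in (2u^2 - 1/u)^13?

-329472

General term: C(13,j)·(2u^2)^j·(-1/u)^(13-j), with u-exponent 2j − 1(13−j) = 3j − 13.
Set 3j − 13 = 11: j = 8.
C(13,8) = 1287; 2^8 = 256; (-1)^5 = -1.
Coefficient = 1287 · 256 · (-1) = -329472.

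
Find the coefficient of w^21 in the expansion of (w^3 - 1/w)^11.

-165

General term: C(11,j)·(w^3)^j·(-1/w)^(11-j), with w-exponent 3j − 1(11−j) = 4j − 11.
Set 4j − 11 = 21: j = 8.
C(11,8) = 165; 1^8 = 1; (-1)^3 = -1.
Coefficient = 165 · 1 · (-1) = -165.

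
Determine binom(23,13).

1144066

C(23,13) = C(23,10) by symmetry.
C(23,10) = (23·22·21·20·19·18·17·16·15·14) / 10! = 4151586700800 / 3628800 = 1144066.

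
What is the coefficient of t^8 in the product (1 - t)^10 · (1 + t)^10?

Coefficient of t^8 = Σ_{j} C(10,j)·(-1)^j·C(10,8-j)·1^(8-j) for j from 0 to 8.
= 45 + (-1200) + 9450 + (-30240) + 44100 + (-30240) + 9450 + (-1200) + 45 = 210.

210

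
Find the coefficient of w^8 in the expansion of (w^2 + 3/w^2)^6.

General term: C(6,j)·(w^2)^j·(3/w^2)^(6-j), with w-exponent 2j − 2(6−j) = 4j − 12.
Set 4j − 12 = 8: j = 5.
C(6,5) = 6; 1^5 = 1; 3^1 = 3.
Coefficient = 6 · 1 · 3 = 18.

18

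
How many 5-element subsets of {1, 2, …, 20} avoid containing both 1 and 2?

14688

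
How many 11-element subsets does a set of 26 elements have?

C(26,11) = (26·25·24·23·22·21·20·19·18·17·16) / 11! = 308403583488000 / 39916800 = 7726160.

7726160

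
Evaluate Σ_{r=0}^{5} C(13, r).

2380

1 + 13 + 78 + 286 + 715 + 1287 = 2380.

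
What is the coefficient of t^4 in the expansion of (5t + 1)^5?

The general term is C(5,j)·(5t)^j·(1)^(5-j); the t^4 term has j = 4.
C(5,4) = 5.
Coefficient = C(5,4) · 5^4 = 5 · 625 = 3125.

3125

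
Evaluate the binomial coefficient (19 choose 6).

27132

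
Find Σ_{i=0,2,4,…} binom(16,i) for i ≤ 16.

Half of (1+1)^16 + (1−1)^16 gives the even-index sum: 2^15 = 32768.

32768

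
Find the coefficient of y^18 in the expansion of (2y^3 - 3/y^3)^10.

103680

General term: C(10,j)·(2y^3)^j·(-3/y^3)^(10-j), with y-exponent 3j − 3(10−j) = 6j − 30.
Set 6j − 30 = 18: j = 8.
C(10,8) = 45; 2^8 = 256; (-3)^2 = 9.
Coefficient = 45 · 256 · 9 = 103680.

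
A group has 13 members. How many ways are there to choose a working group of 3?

286

This is C(13,3) = 286.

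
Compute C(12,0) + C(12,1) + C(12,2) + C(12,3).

299

1 + 12 + 66 + 220 = 299.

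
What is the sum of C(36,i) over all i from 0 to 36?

68719476736

Setting x = 1 in (1+x)^36 gives Σ C(36,i) = 2^36 = 68719476736.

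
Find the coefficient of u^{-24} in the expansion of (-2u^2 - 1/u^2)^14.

General term: C(14,j)·(-2u^2)^j·(-1/u^2)^(14-j), with u-exponent 2j − 2(14−j) = 4j − 28.
Set 4j − 28 = -24: j = 1.
C(14,1) = 14; (-2)^1 = -2; (-1)^13 = -1.
Coefficient = 14 · (-2) · (-1) = 28.

28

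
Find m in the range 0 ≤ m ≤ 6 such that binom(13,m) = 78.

2

C(13,m) increases on 0 ≤ m ≤ 6. C(13,1) = 13 and C(13,2) = 78, so m = 2.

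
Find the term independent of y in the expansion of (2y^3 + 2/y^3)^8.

General term: C(8,j)·(2y^3)^j·(2/y^3)^(8-j), with y-exponent 3j − 3(8−j) = 6j − 24.
Set 6j − 24 = 0: j = 4.
C(8,4) = 70; 2^4 = 16; 2^4 = 16.
Coefficient = 70 · 16 · 16 = 17920.

17920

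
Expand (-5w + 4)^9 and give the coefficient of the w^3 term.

-43008000

The general term is C(9,j)·(-5w)^j·(4)^(9-j); the w^3 term has j = 3.
C(9,3) = 84.
Coefficient = C(9,3) · (-5)^3 · 4^6 = 84 · (-125) · 4096 = -43008000.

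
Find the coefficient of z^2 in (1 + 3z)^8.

252

The general term is C(8,j)·(1)^j·(3z)^(8-j); the z^2 term has j = 6.
C(8,6) = 28.
Coefficient = C(8,6) · 3^2 = 28 · 9 = 252.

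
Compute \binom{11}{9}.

C(11,9) = C(11,2) by symmetry.
C(11,2) = (11·10) / 2! = 110 / 2 = 55.

55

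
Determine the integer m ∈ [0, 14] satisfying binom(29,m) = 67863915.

C(29,m) increases on 0 ≤ m ≤ 14. C(29,12) = 51895935 and C(29,13) = 67863915, so m = 13.

13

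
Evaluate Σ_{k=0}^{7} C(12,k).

3302

1 + 12 + 66 + 220 + 495 + 792 + 924 + 792 = 3302.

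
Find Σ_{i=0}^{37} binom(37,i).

137438953472

The entries of row 37 sum to 2^37 = 137438953472.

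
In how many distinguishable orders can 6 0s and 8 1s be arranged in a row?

3003

Choose positions for the 0s: C(14,6) = 3003.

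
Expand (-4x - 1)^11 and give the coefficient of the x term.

The general term is C(11,j)·(-4x)^j·(-1)^(11-j); the x^1 term has j = 1.
C(11,1) = 11.
Coefficient = C(11,1) · (-4)^1 = 11 · (-4) = -44.

-44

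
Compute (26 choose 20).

230230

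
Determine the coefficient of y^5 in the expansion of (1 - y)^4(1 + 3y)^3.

Coefficient of y^5 = Σ_{j} C(4,j)·(-1)^j·C(3,5-j)·3^(5-j) for j from 2 to 4.
= 162 + (-108) + 9 = 63.

63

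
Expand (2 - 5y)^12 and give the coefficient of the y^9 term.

-3437500000

The general term is C(12,j)·(2)^j·(-5y)^(12-j); the y^9 term has j = 3.
C(12,3) = 220.
Coefficient = C(12,3) · 2^3 · (-5)^9 = 220 · 8 · (-1953125) = -3437500000.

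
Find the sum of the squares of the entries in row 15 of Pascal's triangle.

By Vandermonde's identity, Σ C(15,r)² = C(30,15) = 155117520.

155117520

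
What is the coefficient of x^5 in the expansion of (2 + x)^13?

The general term is C(13,j)·(2)^j·(x)^(13-j); the x^5 term has j = 8.
C(13,8) = 1287.
Coefficient = C(13,8) · 2^8 = 1287 · 256 = 329472.

329472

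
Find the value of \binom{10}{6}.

C(10,6) = C(10,4) by symmetry.
C(10,4) = (10·9·8·7) / 4! = 5040 / 24 = 210.

210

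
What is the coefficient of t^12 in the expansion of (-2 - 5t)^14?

88867187500

The general term is C(14,j)·(-2)^j·(-5t)^(14-j); the t^12 term has j = 2.
C(14,2) = 91.
Coefficient = C(14,2) · (-2)^2 · (-5)^12 = 91 · 4 · 244140625 = 88867187500.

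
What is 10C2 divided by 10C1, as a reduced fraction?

C(n,k+1)/C(n,k) = (n−k)/(k+1) = (10−1)/(1+1) = 9/2.

9/2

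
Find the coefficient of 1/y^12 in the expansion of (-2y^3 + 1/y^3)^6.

General term: C(6,j)·(-2y^3)^j·(1/y^3)^(6-j), with y-exponent 3j − 3(6−j) = 6j − 18.
Set 6j − 18 = -12: j = 1.
C(6,1) = 6; (-2)^1 = -2; 1^5 = 1.
Coefficient = 6 · (-2) · 1 = -12.

-12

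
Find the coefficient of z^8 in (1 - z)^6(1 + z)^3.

-3

Coefficient of z^8 = Σ_{j} C(6,j)·(-1)^j·C(3,8-j)·1^(8-j) for j from 5 to 6.
= (-6) + 3 = -3.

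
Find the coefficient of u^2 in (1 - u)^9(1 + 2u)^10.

36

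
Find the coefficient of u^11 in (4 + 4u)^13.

5234491392

The general term is C(13,j)·(4)^j·(4u)^(13-j); the u^11 term has j = 2.
C(13,2) = 78.
Coefficient = C(13,2) · 4^2 · 4^11 = 78 · 16 · 4194304 = 5234491392.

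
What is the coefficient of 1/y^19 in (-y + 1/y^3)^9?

36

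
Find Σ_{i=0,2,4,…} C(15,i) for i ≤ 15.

16384

Half of (1+1)^15 + (1−1)^15 gives the even-index sum: 2^14 = 16384.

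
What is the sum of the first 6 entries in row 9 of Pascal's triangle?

382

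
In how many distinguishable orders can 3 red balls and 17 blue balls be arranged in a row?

1140

Choose positions for the red balls: C(20,3) = 1140.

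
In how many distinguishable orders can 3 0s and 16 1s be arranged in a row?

Choose positions for the 0s: C(19,3) = 969.

969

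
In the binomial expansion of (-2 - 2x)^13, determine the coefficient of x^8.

-10543104

The general term is C(13,j)·(-2)^j·(-2x)^(13-j); the x^8 term has j = 5.
C(13,5) = 1287.
Coefficient = C(13,5) · (-2)^5 · (-2)^8 = 1287 · (-32) · 256 = -10543104.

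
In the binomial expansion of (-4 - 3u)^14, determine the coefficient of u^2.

The general term is C(14,j)·(-4)^j·(-3u)^(14-j); the u^2 term has j = 12.
C(14,12) = 91.
Coefficient = C(14,12) · (-4)^12 · (-3)^2 = 91 · 16777216 · 9 = 13740539904.

13740539904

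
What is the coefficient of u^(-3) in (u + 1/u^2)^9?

General term: C(9,j)·(u)^j·(1/u^2)^(9-j), with u-exponent 1j − 2(9−j) = 3j − 18.
Set 3j − 18 = -3: j = 5.
C(9,5) = 126; 1^5 = 1; 1^4 = 1.
Coefficient = 126 · 1 · 1 = 126.

126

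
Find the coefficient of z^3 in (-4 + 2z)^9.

The general term is C(9,j)·(-4)^j·(2z)^(9-j); the z^3 term has j = 6.
C(9,6) = 84.
Coefficient = C(9,6) · (-4)^6 · 2^3 = 84 · 4096 · 8 = 2752512.

2752512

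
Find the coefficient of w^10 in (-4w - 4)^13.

The general term is C(13,j)·(-4w)^j·(-4)^(13-j); the w^10 term has j = 10.
C(13,10) = 286.
Coefficient = C(13,10) · (-4)^10 · (-4)^3 = 286 · 1048576 · (-64) = -19193135104.

-19193135104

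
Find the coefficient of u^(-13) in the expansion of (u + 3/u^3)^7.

General term: C(7,j)·(u)^j·(3/u^3)^(7-j), with u-exponent 1j − 3(7−j) = 4j − 21.
Set 4j − 21 = -13: j = 2.
C(7,2) = 21; 1^2 = 1; 3^5 = 243.
Coefficient = 21 · 1 · 243 = 5103.

5103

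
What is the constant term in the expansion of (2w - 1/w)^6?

General term: C(6,j)·(2w)^j·(-1/w)^(6-j), with w-exponent 1j − 1(6−j) = 2j − 6.
Set 2j − 6 = 0: j = 3.
C(6,3) = 20; 2^3 = 8; (-1)^3 = -1.
Coefficient = 20 · 8 · (-1) = -160.

-160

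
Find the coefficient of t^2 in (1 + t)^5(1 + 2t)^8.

Coefficient of t^2 = Σ_{j} C(5,j)·1^j·C(8,2-j)·2^(2-j) for j from 0 to 2.
= 112 + 80 + 10 = 202.

202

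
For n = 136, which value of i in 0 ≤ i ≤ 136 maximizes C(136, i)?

68

C(136,i) is maximized at i = 136/2 = 68.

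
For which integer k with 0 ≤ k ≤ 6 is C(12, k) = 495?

C(12,k) increases on 0 ≤ k ≤ 6. C(12,3) = 220 and C(12,4) = 495, so k = 4.

4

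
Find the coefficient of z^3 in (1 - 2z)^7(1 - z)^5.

Coefficient of z^3 = Σ_{j} C(7,j)·(-2)^j·C(5,3-j)·(-1)^(3-j) for j from 0 to 3.
= (-10) + (-140) + (-420) + (-280) = -850.

-850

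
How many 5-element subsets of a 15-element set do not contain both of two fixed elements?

2717

All 5-subsets: C(15,5) = 3003. Those containing both fixed elements: C(13,3) = 286.
3003 − 286 = 2717.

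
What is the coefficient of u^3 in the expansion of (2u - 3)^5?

720

The general term is C(5,j)·(2u)^j·(-3)^(5-j); the u^3 term has j = 3.
C(5,3) = 10.
Coefficient = C(5,3) · 2^3 · (-3)^2 = 10 · 8 · 9 = 720.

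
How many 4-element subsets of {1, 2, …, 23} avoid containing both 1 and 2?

All 4-subsets: C(23,4) = 8855. Those containing both fixed elements: C(21,2) = 210.
8855 − 210 = 8645.

8645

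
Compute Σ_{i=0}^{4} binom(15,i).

1 + 15 + 105 + 455 + 1365 = 1941.

1941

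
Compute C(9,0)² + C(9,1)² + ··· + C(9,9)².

By Vandermonde's identity, Σ C(9,k)² = C(18,9) = 48620.

48620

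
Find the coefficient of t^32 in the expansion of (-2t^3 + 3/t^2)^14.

General term: C(14,j)·(-2t^3)^j·(3/t^2)^(14-j), with t-exponent 3j − 2(14−j) = 5j − 28.
Set 5j − 28 = 32: j = 12.
C(14,12) = 91; (-2)^12 = 4096; 3^2 = 9.
Coefficient = 91 · 4096 · 9 = 3354624.

3354624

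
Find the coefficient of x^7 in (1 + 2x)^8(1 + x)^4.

23872

Coefficient of x^7 = Σ_{j} C(8,j)·2^j·C(4,7-j)·1^(7-j) for j from 3 to 7.
= 448 + 4480 + 10752 + 7168 + 1024 = 23872.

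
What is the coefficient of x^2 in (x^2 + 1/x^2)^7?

General term: C(7,j)·(x^2)^j·(1/x^2)^(7-j), with x-exponent 2j − 2(7−j) = 4j − 14.
Set 4j − 14 = 2: j = 4.
C(7,4) = 35; 1^4 = 1; 1^3 = 1.
Coefficient = 35 · 1 · 1 = 35.

35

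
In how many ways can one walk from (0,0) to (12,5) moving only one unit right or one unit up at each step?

Each path is a sequence of 17 steps with 12 rights: C(17,12) = 6188.

6188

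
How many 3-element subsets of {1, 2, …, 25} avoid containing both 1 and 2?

All 3-subsets: C(25,3) = 2300. Those containing both fixed elements: C(23,1) = 23.
2300 − 23 = 2277.

2277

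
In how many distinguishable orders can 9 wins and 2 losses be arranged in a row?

55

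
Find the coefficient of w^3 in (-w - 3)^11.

The general term is C(11,j)·(-w)^j·(-3)^(11-j); the w^3 term has j = 3.
C(11,3) = 165.
Coefficient = C(11,3) · (-1)^3 · (-3)^8 = 165 · (-1) · 6561 = -1082565.

-1082565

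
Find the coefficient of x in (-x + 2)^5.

The general term is C(5,j)·(-x)^j·(2)^(5-j); the x^1 term has j = 1.
C(5,1) = 5.
Coefficient = C(5,1) · (-1)^1 · 2^4 = 5 · (-1) · 16 = -80.

-80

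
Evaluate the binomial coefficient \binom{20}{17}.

1140

C(20,17) = C(20,3) by symmetry.
C(20,3) = (20·19·18) / 3! = 6840 / 6 = 1140.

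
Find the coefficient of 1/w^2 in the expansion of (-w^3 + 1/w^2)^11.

330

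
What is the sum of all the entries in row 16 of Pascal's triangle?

65536

Setting x = 1 in (1+x)^16 gives Σ C(16,i) = 2^16 = 65536.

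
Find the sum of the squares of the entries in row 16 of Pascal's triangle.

By Vandermonde's identity, Σ C(16,r)² = C(32,16) = 601080390.

601080390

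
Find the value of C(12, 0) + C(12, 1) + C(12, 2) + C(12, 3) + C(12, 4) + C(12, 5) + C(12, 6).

1 + 12 + 66 + 220 + 495 + 792 + 924 = 2510.

2510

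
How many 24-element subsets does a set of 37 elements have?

C(37,24) = C(37,13) by symmetry.
C(37,13) = (37·36·35·34·33·32·31·30·29·28·27·26·25) / 13! = 22183557976419840000 / 6227020800 = 3562467300.

3562467300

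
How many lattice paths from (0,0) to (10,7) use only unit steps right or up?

Each path is a sequence of 17 steps with 10 rights: C(17,10) = 19448.

19448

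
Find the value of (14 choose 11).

C(14,11) = C(14,3) by symmetry.
C(14,3) = (14·13·12) / 3! = 2184 / 6 = 364.

364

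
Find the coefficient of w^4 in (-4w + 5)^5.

The general term is C(5,j)·(-4w)^j·(5)^(5-j); the w^4 term has j = 4.
C(5,4) = 5.
Coefficient = C(5,4) · (-4)^4 · 5^1 = 5 · 256 · 5 = 6400.

6400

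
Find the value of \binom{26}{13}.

10400600

C(26,13) = (26·25·24·23·22·21·20·19·18·17·16·15·14) / 13! = 64764752532480000 / 6227020800 = 10400600.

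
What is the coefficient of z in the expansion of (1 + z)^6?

The general term is C(6,j)·(1)^j·(z)^(6-j); the z^1 term has j = 5.
C(6,5) = 6.
Coefficient = C(6,5) = 6.

6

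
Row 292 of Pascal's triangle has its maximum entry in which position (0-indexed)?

146

C(292,r) is maximized at r = 292/2 = 146.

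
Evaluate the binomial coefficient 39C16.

C(39,16) = (39·38·37·36·35·34·33·32·31·30·29·28·27·26·25·24) / 16! = 789024790105300869120000 / 20922789888000 = 37711260990.

37711260990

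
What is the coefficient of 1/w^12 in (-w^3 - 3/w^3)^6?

1458

General term: C(6,j)·(-w^3)^j·(-3/w^3)^(6-j), with w-exponent 3j − 3(6−j) = 6j − 18.
Set 6j − 18 = -12: j = 1.
C(6,1) = 6; (-1)^1 = -1; (-3)^5 = -243.
Coefficient = 6 · (-1) · (-243) = 1458.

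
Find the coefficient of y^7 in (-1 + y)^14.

-3432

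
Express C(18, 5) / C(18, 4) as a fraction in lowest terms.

C(n,k+1)/C(n,k) = (n−k)/(k+1) = (18−4)/(4+1) = 14/5.

14/5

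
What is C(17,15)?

C(17,15) = C(17,2) by symmetry.
C(17,2) = (17·16) / 2! = 272 / 2 = 136.

136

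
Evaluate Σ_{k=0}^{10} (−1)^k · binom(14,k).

The partial alternating sum Σ_{k=0}^{10} (−1)^k C(14,k) = (−1)^10 C(13,10) = 286.

286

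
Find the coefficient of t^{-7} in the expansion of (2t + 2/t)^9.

4608

General term: C(9,j)·(2t)^j·(2/t)^(9-j), with t-exponent 1j − 1(9−j) = 2j − 9.
Set 2j − 9 = -7: j = 1.
C(9,1) = 9; 2^1 = 2; 2^8 = 256.
Coefficient = 9 · 2 · 256 = 4608.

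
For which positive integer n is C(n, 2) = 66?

n(n−1)/2 = 66 ⇒ n(n−1) = 132. Since 12·11 = 132, n = 12.

12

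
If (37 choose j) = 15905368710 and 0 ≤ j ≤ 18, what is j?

C(37,j) increases on 0 ≤ j ≤ 18. C(37,16) = 12875774670 and C(37,17) = 15905368710, so j = 17.

17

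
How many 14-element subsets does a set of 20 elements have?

C(20,14) = C(20,6) by symmetry.
C(20,6) = (20·19·18·17·16·15) / 6! = 27907200 / 720 = 38760.

38760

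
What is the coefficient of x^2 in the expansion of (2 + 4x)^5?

The general term is C(5,j)·(2)^j·(4x)^(5-j); the x^2 term has j = 3.
C(5,3) = 10.
Coefficient = C(5,3) · 2^3 · 4^2 = 10 · 8 · 16 = 1280.

1280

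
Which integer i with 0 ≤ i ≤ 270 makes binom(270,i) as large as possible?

C(270,i) is maximized at i = 270/2 = 135.

135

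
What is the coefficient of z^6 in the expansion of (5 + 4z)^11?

The general term is C(11,j)·(5)^j·(4z)^(11-j); the z^6 term has j = 5.
C(11,5) = 462.
Coefficient = C(11,5) · 5^5 · 4^6 = 462 · 3125 · 4096 = 5913600000.

5913600000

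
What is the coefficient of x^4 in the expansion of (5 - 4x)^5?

6400

The general term is C(5,j)·(5)^j·(-4x)^(5-j); the x^4 term has j = 1.
C(5,1) = 5.
Coefficient = C(5,1) · 5^1 · (-4)^4 = 5 · 5 · 256 = 6400.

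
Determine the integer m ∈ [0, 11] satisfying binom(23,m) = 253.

C(23,m) increases on 0 ≤ m ≤ 11. C(23,1) = 23 and C(23,2) = 253, so m = 2.

2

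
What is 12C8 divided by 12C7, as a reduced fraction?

5/8

C(n,k+1)/C(n,k) = (n−k)/(k+1) = (12−7)/(7+1) = 5/8.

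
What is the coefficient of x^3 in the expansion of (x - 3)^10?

-262440

The general term is C(10,j)·(x)^j·(-3)^(10-j); the x^3 term has j = 3.
C(10,3) = 120.
Coefficient = C(10,3) · (-3)^7 = 120 · (-2187) = -262440.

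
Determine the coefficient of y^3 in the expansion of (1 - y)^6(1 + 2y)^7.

Coefficient of y^3 = Σ_{j} C(6,j)·(-1)^j·C(7,3-j)·2^(3-j) for j from 0 to 3.
= 280 + (-504) + 210 + (-20) = -34.

-34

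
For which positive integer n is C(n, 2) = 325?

26

n(n−1)/2 = 325 ⇒ n(n−1) = 650. Since 26·25 = 650, n = 26.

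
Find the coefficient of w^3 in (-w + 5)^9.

The general term is C(9,j)·(-w)^j·(5)^(9-j); the w^3 term has j = 3.
C(9,3) = 84.
Coefficient = C(9,3) · (-1)^3 · 5^6 = 84 · (-1) · 15625 = -1312500.

-1312500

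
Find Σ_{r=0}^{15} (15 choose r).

32768

Setting x = 1 in (1+x)^15 gives Σ C(15,r) = 2^15 = 32768.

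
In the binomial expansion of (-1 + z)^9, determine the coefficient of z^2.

-36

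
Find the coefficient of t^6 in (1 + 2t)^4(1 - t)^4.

-8

Coefficient of t^6 = Σ_{j} C(4,j)·2^j·C(4,6-j)·(-1)^(6-j) for j from 2 to 4.
= 24 + (-128) + 96 = -8.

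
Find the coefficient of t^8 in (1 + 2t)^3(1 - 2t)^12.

Coefficient of t^8 = Σ_{j} C(3,j)·2^j·C(12,8-j)·(-2)^(8-j) for j from 0 to 3.
= 126720 + (-608256) + 709632 + (-202752) = 25344.

25344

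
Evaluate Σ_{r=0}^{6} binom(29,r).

1 + 29 + 406 + 3654 + 23751 + 118755 + 475020 = 621616.

621616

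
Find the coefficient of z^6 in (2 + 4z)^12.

The general term is C(12,j)·(2)^j·(4z)^(12-j); the z^6 term has j = 6.
C(12,6) = 924.
Coefficient = C(12,6) · 2^6 · 4^6 = 924 · 64 · 4096 = 242221056.

242221056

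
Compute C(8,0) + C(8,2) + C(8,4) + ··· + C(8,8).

128

Half of (1+1)^8 + (1−1)^8 gives the even-index sum: 2^7 = 128.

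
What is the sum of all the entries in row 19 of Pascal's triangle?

The entries of row 19 sum to 2^19 = 524288.

524288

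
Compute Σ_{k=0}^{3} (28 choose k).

1 + 28 + 378 + 3276 = 3683.

3683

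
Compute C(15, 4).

1365

C(15,4) = (15·14·13·12) / 4! = 32760 / 24 = 1365.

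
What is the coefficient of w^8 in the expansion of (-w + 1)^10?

45

The general term is C(10,j)·(-w)^j·(1)^(10-j); the w^8 term has j = 8.
C(10,8) = 45.
Coefficient = C(10,8) = 45.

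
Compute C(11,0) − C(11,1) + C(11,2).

45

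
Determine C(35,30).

C(35,30) = C(35,5) by symmetry.
C(35,5) = (35·34·33·32·31) / 5! = 38955840 / 120 = 324632.

324632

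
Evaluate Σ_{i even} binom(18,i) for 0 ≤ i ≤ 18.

131072

Even-i terms of row 18 sum to 2^17 = 131072.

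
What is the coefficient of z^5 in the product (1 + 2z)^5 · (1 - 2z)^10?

-32

Coefficient of z^5 = Σ_{j} C(5,j)·2^j·C(10,5-j)·(-2)^(5-j) for j from 0 to 5.
= (-8064) + 33600 + (-38400) + 14400 + (-1600) + 32 = -32.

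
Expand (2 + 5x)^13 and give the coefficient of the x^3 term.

The general term is C(13,j)·(2)^j·(5x)^(13-j); the x^3 term has j = 10.
C(13,10) = 286.
Coefficient = C(13,10) · 2^10 · 5^3 = 286 · 1024 · 125 = 36608000.

36608000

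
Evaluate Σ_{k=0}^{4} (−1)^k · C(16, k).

1365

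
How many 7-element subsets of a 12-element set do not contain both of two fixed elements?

540

All 7-subsets: C(12,7) = 792. Those containing both fixed elements: C(10,5) = 252.
792 − 252 = 540.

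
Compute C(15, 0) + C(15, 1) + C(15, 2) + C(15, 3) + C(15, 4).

1 + 15 + 105 + 455 + 1365 = 1941.

1941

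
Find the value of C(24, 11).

2496144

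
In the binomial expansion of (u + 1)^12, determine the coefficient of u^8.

495

The general term is C(12,j)·(u)^j·(1)^(12-j); the u^8 term has j = 8.
C(12,8) = 495.
Coefficient = C(12,8) = 495.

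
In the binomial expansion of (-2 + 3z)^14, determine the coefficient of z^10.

945728784

The general term is C(14,j)·(-2)^j·(3z)^(14-j); the z^10 term has j = 4.
C(14,4) = 1001.
Coefficient = C(14,4) · (-2)^4 · 3^10 = 1001 · 16 · 59049 = 945728784.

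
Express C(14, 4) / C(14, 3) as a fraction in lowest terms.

C(n,k+1)/C(n,k) = (n−k)/(k+1) = (14−3)/(3+1) = 11/4.

11/4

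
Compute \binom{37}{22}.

9364199760

C(37,22) = C(37,15) by symmetry.
C(37,15) = (37·36·35·34·33·32·31·30·29·28·27·26·25·24·23) / 15! = 12245324002983751680000 / 1307674368000 = 9364199760.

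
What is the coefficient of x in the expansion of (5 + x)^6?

18750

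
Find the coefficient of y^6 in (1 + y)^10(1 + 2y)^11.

625362

Coefficient of y^6 = Σ_{j} C(10,j)·1^j·C(11,6-j)·2^(6-j) for j from 0 to 6.
= 29568 + 147840 + 237600 + 158400 + 46200 + 5544 + 210 = 625362.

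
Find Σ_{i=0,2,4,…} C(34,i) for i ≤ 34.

Even-i terms of row 34 sum to 2^33 = 8589934592.

8589934592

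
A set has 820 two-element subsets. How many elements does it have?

41

n(n−1)/2 = 820 ⇒ n(n−1) = 1640. Since 41·40 = 1640, n = 41.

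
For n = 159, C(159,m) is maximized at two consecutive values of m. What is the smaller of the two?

79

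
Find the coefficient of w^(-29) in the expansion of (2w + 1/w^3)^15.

21840

General term: C(15,j)·(2w)^j·(1/w^3)^(15-j), with w-exponent 1j − 3(15−j) = 4j − 45.
Set 4j − 45 = -29: j = 4.
C(15,4) = 1365; 2^4 = 16; 1^11 = 1.
Coefficient = 1365 · 16 · 1 = 21840.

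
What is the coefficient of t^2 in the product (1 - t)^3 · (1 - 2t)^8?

Coefficient of t^2 = Σ_{j} C(3,j)·(-1)^j·C(8,2-j)·(-2)^(2-j) for j from 0 to 2.
= 112 + 48 + 3 = 163.

163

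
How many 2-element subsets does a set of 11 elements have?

C(11,2) = (11·10) / 2! = 110 / 2 = 55.

55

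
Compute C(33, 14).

C(33,14) = (33·32·31·30·29·28·27·26·25·24·23·22·21·20) / 14! = 71382386874839040000 / 87178291200 = 818809200.

818809200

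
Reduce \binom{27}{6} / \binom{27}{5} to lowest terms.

11/3

C(n,k+1)/C(n,k) = (n−k)/(k+1) = (27−5)/(5+1) = 22/6 = 11/3.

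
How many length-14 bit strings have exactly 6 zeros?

3003

Choose the 6 positions: C(14,6) = 3003.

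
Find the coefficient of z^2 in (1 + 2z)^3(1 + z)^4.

Coefficient of z^2 = Σ_{j} C(3,j)·2^j·C(4,2-j)·1^(2-j) for j from 0 to 2.
= 6 + 24 + 12 = 42.

42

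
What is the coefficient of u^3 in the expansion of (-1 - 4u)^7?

-2240

The general term is C(7,j)·(-1)^j·(-4u)^(7-j); the u^3 term has j = 4.
C(7,4) = 35.
Coefficient = C(7,4) · (-4)^3 = 35 · (-64) = -2240.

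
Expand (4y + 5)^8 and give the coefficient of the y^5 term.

The general term is C(8,j)·(4y)^j·(5)^(8-j); the y^5 term has j = 5.
C(8,5) = 56.
Coefficient = C(8,5) · 4^5 · 5^3 = 56 · 1024 · 125 = 7168000.

7168000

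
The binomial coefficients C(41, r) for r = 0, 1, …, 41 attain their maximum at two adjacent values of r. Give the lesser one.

20

For odd n = 41, C(41,r) peaks at r = (n−1)/2 and (n+1)/2; the lesser is 20.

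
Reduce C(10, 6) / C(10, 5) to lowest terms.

5/6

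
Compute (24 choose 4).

10626

C(24,4) = (24·23·22·21) / 4! = 255024 / 24 = 10626.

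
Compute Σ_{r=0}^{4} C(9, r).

256

1 + 9 + 36 + 84 + 126 = 256.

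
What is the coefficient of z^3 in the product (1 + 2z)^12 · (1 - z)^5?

Coefficient of z^3 = Σ_{j} C(12,j)·2^j·C(5,3-j)·(-1)^(3-j) for j from 0 to 3.
= (-10) + 240 + (-1320) + 1760 = 670.

670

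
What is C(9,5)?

126

C(9,5) = C(9,4) by symmetry.
C(9,4) = (9·8·7·6) / 4! = 3024 / 24 = 126.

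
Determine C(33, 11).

193536720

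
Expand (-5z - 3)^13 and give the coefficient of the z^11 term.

-34277343750

The general term is C(13,j)·(-5z)^j·(-3)^(13-j); the z^11 term has j = 11.
C(13,11) = 78.
Coefficient = C(13,11) · (-5)^11 · (-3)^2 = 78 · (-48828125) · 9 = -34277343750.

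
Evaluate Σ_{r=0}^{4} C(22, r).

9109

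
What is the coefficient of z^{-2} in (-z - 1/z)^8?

General term: C(8,j)·(-z)^j·(-1/z)^(8-j), with z-exponent 1j − 1(8−j) = 2j − 8.
Set 2j − 8 = -2: j = 3.
C(8,3) = 56; (-1)^3 = -1; (-1)^5 = -1.
Coefficient = 56 · (-1) · (-1) = 56.

56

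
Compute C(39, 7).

C(39,7) = (39·38·37·36·35·34·33) / 7! = 77519922480 / 5040 = 15380937.

15380937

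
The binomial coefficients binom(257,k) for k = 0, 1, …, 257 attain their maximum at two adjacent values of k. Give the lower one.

128

For odd n = 257, C(257,k) peaks at k = (n−1)/2 and (n+1)/2; the lower is 128.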